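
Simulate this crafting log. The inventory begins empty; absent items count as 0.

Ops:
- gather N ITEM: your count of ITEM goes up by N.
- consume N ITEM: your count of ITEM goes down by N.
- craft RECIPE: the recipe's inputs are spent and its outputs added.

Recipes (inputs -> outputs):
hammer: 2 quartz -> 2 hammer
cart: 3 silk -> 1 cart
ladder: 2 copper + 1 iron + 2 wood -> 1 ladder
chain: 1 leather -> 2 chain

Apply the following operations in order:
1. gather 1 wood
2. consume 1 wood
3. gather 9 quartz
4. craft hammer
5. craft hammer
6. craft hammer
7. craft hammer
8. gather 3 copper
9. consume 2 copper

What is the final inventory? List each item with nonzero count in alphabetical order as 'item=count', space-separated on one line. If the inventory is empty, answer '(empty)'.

After 1 (gather 1 wood): wood=1
After 2 (consume 1 wood): (empty)
After 3 (gather 9 quartz): quartz=9
After 4 (craft hammer): hammer=2 quartz=7
After 5 (craft hammer): hammer=4 quartz=5
After 6 (craft hammer): hammer=6 quartz=3
After 7 (craft hammer): hammer=8 quartz=1
After 8 (gather 3 copper): copper=3 hammer=8 quartz=1
After 9 (consume 2 copper): copper=1 hammer=8 quartz=1

Answer: copper=1 hammer=8 quartz=1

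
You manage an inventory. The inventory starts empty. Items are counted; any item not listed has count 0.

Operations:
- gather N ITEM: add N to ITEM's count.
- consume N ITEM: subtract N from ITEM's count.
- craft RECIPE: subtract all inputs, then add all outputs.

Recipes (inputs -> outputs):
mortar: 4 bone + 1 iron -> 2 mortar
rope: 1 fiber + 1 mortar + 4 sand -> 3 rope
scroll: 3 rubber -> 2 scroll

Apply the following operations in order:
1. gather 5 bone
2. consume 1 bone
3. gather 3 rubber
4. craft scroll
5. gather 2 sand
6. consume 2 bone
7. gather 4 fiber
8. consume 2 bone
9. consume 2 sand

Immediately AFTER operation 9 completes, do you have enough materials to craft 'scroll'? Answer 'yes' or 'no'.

Answer: no

Derivation:
After 1 (gather 5 bone): bone=5
After 2 (consume 1 bone): bone=4
After 3 (gather 3 rubber): bone=4 rubber=3
After 4 (craft scroll): bone=4 scroll=2
After 5 (gather 2 sand): bone=4 sand=2 scroll=2
After 6 (consume 2 bone): bone=2 sand=2 scroll=2
After 7 (gather 4 fiber): bone=2 fiber=4 sand=2 scroll=2
After 8 (consume 2 bone): fiber=4 sand=2 scroll=2
After 9 (consume 2 sand): fiber=4 scroll=2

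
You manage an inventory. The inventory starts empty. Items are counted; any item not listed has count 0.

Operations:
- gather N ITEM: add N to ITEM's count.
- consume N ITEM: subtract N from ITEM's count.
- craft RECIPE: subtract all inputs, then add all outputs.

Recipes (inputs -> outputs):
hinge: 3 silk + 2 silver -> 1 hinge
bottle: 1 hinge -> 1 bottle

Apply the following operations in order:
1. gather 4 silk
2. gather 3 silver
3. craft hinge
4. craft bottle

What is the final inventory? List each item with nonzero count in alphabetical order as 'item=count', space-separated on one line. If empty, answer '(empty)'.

After 1 (gather 4 silk): silk=4
After 2 (gather 3 silver): silk=4 silver=3
After 3 (craft hinge): hinge=1 silk=1 silver=1
After 4 (craft bottle): bottle=1 silk=1 silver=1

Answer: bottle=1 silk=1 silver=1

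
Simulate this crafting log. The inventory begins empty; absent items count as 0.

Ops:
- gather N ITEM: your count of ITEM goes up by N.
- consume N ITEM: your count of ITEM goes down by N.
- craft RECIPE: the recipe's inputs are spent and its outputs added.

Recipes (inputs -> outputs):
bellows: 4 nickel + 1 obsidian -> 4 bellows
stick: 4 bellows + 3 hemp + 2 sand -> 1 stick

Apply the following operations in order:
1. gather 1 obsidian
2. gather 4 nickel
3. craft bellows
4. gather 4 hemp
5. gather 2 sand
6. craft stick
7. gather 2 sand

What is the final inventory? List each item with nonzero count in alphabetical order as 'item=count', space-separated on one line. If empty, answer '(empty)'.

Answer: hemp=1 sand=2 stick=1

Derivation:
After 1 (gather 1 obsidian): obsidian=1
After 2 (gather 4 nickel): nickel=4 obsidian=1
After 3 (craft bellows): bellows=4
After 4 (gather 4 hemp): bellows=4 hemp=4
After 5 (gather 2 sand): bellows=4 hemp=4 sand=2
After 6 (craft stick): hemp=1 stick=1
After 7 (gather 2 sand): hemp=1 sand=2 stick=1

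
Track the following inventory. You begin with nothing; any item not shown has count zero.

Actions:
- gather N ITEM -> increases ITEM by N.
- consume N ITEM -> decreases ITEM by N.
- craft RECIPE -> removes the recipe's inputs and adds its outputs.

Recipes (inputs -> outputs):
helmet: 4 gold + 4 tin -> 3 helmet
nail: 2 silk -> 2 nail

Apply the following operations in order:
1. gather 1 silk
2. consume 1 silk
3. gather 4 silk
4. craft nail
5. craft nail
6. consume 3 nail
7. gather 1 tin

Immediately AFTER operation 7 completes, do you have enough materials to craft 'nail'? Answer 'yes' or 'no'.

Answer: no

Derivation:
After 1 (gather 1 silk): silk=1
After 2 (consume 1 silk): (empty)
After 3 (gather 4 silk): silk=4
After 4 (craft nail): nail=2 silk=2
After 5 (craft nail): nail=4
After 6 (consume 3 nail): nail=1
After 7 (gather 1 tin): nail=1 tin=1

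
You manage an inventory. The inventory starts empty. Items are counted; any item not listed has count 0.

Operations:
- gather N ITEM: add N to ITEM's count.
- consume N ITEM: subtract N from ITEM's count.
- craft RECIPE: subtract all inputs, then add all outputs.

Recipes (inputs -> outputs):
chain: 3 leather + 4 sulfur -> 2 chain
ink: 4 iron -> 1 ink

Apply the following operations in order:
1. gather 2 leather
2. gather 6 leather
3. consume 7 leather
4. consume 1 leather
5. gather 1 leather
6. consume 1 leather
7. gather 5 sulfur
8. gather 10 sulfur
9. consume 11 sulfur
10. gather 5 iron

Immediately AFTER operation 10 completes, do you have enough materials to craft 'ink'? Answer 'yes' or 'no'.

After 1 (gather 2 leather): leather=2
After 2 (gather 6 leather): leather=8
After 3 (consume 7 leather): leather=1
After 4 (consume 1 leather): (empty)
After 5 (gather 1 leather): leather=1
After 6 (consume 1 leather): (empty)
After 7 (gather 5 sulfur): sulfur=5
After 8 (gather 10 sulfur): sulfur=15
After 9 (consume 11 sulfur): sulfur=4
After 10 (gather 5 iron): iron=5 sulfur=4

Answer: yes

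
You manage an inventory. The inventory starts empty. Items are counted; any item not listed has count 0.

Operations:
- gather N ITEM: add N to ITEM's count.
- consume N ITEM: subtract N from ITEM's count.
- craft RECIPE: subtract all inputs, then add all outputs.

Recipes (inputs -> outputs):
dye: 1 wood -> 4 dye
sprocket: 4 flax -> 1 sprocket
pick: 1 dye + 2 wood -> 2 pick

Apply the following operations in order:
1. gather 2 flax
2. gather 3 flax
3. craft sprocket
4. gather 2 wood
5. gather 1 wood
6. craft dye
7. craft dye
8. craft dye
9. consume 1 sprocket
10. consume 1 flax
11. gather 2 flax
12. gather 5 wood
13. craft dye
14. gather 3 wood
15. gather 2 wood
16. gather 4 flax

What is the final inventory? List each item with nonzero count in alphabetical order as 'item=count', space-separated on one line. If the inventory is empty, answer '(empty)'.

After 1 (gather 2 flax): flax=2
After 2 (gather 3 flax): flax=5
After 3 (craft sprocket): flax=1 sprocket=1
After 4 (gather 2 wood): flax=1 sprocket=1 wood=2
After 5 (gather 1 wood): flax=1 sprocket=1 wood=3
After 6 (craft dye): dye=4 flax=1 sprocket=1 wood=2
After 7 (craft dye): dye=8 flax=1 sprocket=1 wood=1
After 8 (craft dye): dye=12 flax=1 sprocket=1
After 9 (consume 1 sprocket): dye=12 flax=1
After 10 (consume 1 flax): dye=12
After 11 (gather 2 flax): dye=12 flax=2
After 12 (gather 5 wood): dye=12 flax=2 wood=5
After 13 (craft dye): dye=16 flax=2 wood=4
After 14 (gather 3 wood): dye=16 flax=2 wood=7
After 15 (gather 2 wood): dye=16 flax=2 wood=9
After 16 (gather 4 flax): dye=16 flax=6 wood=9

Answer: dye=16 flax=6 wood=9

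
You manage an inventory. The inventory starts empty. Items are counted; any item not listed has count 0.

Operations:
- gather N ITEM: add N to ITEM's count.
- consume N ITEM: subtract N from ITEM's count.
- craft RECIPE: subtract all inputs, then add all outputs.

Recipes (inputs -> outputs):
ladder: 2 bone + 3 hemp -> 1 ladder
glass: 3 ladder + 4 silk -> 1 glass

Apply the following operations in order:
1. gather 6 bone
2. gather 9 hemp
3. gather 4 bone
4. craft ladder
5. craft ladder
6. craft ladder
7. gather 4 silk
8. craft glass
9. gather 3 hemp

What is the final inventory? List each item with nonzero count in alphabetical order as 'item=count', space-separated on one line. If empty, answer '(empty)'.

After 1 (gather 6 bone): bone=6
After 2 (gather 9 hemp): bone=6 hemp=9
After 3 (gather 4 bone): bone=10 hemp=9
After 4 (craft ladder): bone=8 hemp=6 ladder=1
After 5 (craft ladder): bone=6 hemp=3 ladder=2
After 6 (craft ladder): bone=4 ladder=3
After 7 (gather 4 silk): bone=4 ladder=3 silk=4
After 8 (craft glass): bone=4 glass=1
After 9 (gather 3 hemp): bone=4 glass=1 hemp=3

Answer: bone=4 glass=1 hemp=3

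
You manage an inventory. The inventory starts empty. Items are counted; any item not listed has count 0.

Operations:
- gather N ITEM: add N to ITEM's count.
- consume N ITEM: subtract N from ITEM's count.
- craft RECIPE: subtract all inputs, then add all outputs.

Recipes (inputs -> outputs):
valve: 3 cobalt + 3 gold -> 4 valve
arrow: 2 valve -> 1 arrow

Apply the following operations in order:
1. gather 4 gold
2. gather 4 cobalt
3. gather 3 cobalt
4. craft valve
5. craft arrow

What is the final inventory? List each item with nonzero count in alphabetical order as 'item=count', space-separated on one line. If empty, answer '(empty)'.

After 1 (gather 4 gold): gold=4
After 2 (gather 4 cobalt): cobalt=4 gold=4
After 3 (gather 3 cobalt): cobalt=7 gold=4
After 4 (craft valve): cobalt=4 gold=1 valve=4
After 5 (craft arrow): arrow=1 cobalt=4 gold=1 valve=2

Answer: arrow=1 cobalt=4 gold=1 valve=2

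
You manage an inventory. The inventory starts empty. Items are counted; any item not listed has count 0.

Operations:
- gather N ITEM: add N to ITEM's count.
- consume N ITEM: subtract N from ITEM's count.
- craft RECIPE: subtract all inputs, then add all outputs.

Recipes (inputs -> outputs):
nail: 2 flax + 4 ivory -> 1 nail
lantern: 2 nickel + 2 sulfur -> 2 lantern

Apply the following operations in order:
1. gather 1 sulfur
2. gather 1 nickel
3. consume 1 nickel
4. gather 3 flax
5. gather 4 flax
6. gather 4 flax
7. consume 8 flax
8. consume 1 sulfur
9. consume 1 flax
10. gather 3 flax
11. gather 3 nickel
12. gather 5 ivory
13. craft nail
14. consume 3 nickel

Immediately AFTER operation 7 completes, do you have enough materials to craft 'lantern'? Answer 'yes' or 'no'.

After 1 (gather 1 sulfur): sulfur=1
After 2 (gather 1 nickel): nickel=1 sulfur=1
After 3 (consume 1 nickel): sulfur=1
After 4 (gather 3 flax): flax=3 sulfur=1
After 5 (gather 4 flax): flax=7 sulfur=1
After 6 (gather 4 flax): flax=11 sulfur=1
After 7 (consume 8 flax): flax=3 sulfur=1

Answer: no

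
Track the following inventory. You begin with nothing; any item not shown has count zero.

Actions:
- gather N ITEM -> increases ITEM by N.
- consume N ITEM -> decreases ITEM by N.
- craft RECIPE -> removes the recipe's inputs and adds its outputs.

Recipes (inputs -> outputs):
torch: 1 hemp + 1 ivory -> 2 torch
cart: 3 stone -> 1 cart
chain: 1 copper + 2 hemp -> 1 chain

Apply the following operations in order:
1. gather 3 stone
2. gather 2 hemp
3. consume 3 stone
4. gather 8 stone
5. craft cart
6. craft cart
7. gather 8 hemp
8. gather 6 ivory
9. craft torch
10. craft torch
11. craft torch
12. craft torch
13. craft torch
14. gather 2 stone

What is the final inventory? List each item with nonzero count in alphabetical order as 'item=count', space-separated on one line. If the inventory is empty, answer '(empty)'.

After 1 (gather 3 stone): stone=3
After 2 (gather 2 hemp): hemp=2 stone=3
After 3 (consume 3 stone): hemp=2
After 4 (gather 8 stone): hemp=2 stone=8
After 5 (craft cart): cart=1 hemp=2 stone=5
After 6 (craft cart): cart=2 hemp=2 stone=2
After 7 (gather 8 hemp): cart=2 hemp=10 stone=2
After 8 (gather 6 ivory): cart=2 hemp=10 ivory=6 stone=2
After 9 (craft torch): cart=2 hemp=9 ivory=5 stone=2 torch=2
After 10 (craft torch): cart=2 hemp=8 ivory=4 stone=2 torch=4
After 11 (craft torch): cart=2 hemp=7 ivory=3 stone=2 torch=6
After 12 (craft torch): cart=2 hemp=6 ivory=2 stone=2 torch=8
After 13 (craft torch): cart=2 hemp=5 ivory=1 stone=2 torch=10
After 14 (gather 2 stone): cart=2 hemp=5 ivory=1 stone=4 torch=10

Answer: cart=2 hemp=5 ivory=1 stone=4 torch=10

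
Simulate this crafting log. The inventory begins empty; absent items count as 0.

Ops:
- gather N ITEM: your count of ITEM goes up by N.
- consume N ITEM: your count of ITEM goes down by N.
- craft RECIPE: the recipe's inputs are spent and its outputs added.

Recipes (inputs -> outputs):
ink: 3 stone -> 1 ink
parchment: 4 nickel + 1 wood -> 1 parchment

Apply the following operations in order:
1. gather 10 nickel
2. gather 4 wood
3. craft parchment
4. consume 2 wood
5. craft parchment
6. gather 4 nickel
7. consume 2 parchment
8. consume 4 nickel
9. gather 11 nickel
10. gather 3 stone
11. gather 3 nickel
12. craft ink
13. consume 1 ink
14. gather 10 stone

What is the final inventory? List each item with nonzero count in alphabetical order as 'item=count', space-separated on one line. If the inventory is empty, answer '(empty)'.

After 1 (gather 10 nickel): nickel=10
After 2 (gather 4 wood): nickel=10 wood=4
After 3 (craft parchment): nickel=6 parchment=1 wood=3
After 4 (consume 2 wood): nickel=6 parchment=1 wood=1
After 5 (craft parchment): nickel=2 parchment=2
After 6 (gather 4 nickel): nickel=6 parchment=2
After 7 (consume 2 parchment): nickel=6
After 8 (consume 4 nickel): nickel=2
After 9 (gather 11 nickel): nickel=13
After 10 (gather 3 stone): nickel=13 stone=3
After 11 (gather 3 nickel): nickel=16 stone=3
After 12 (craft ink): ink=1 nickel=16
After 13 (consume 1 ink): nickel=16
After 14 (gather 10 stone): nickel=16 stone=10

Answer: nickel=16 stone=10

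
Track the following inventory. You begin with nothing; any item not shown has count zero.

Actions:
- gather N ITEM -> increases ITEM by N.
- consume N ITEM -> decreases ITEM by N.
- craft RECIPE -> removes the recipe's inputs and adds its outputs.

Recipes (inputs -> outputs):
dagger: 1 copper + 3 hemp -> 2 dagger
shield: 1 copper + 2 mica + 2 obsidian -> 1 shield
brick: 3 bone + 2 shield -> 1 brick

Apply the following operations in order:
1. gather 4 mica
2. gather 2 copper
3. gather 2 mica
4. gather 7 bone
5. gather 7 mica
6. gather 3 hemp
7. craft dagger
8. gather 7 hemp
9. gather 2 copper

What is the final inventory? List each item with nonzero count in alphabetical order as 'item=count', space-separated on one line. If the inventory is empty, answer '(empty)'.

Answer: bone=7 copper=3 dagger=2 hemp=7 mica=13

Derivation:
After 1 (gather 4 mica): mica=4
After 2 (gather 2 copper): copper=2 mica=4
After 3 (gather 2 mica): copper=2 mica=6
After 4 (gather 7 bone): bone=7 copper=2 mica=6
After 5 (gather 7 mica): bone=7 copper=2 mica=13
After 6 (gather 3 hemp): bone=7 copper=2 hemp=3 mica=13
After 7 (craft dagger): bone=7 copper=1 dagger=2 mica=13
After 8 (gather 7 hemp): bone=7 copper=1 dagger=2 hemp=7 mica=13
After 9 (gather 2 copper): bone=7 copper=3 dagger=2 hemp=7 mica=13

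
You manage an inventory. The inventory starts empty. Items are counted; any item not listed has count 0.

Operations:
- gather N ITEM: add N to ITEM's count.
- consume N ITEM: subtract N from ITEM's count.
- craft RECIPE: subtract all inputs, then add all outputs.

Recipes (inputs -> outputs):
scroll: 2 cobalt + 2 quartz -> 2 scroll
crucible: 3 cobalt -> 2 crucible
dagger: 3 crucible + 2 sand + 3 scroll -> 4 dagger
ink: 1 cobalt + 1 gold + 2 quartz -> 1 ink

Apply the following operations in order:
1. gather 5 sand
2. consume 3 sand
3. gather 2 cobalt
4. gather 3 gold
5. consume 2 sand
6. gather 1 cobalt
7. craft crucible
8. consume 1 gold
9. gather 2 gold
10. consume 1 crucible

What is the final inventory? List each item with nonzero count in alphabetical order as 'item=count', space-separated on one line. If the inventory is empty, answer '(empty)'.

After 1 (gather 5 sand): sand=5
After 2 (consume 3 sand): sand=2
After 3 (gather 2 cobalt): cobalt=2 sand=2
After 4 (gather 3 gold): cobalt=2 gold=3 sand=2
After 5 (consume 2 sand): cobalt=2 gold=3
After 6 (gather 1 cobalt): cobalt=3 gold=3
After 7 (craft crucible): crucible=2 gold=3
After 8 (consume 1 gold): crucible=2 gold=2
After 9 (gather 2 gold): crucible=2 gold=4
After 10 (consume 1 crucible): crucible=1 gold=4

Answer: crucible=1 gold=4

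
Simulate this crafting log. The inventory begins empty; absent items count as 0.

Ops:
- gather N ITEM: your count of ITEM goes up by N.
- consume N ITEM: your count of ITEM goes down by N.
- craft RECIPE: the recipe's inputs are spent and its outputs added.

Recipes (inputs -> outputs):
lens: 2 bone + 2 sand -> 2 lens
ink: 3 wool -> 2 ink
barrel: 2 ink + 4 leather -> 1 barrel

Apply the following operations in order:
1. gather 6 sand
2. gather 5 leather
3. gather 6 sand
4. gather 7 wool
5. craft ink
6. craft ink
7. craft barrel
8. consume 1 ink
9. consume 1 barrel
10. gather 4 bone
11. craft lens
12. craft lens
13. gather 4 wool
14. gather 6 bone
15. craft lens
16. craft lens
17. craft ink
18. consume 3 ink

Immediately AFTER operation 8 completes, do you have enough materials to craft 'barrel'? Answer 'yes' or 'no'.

Answer: no

Derivation:
After 1 (gather 6 sand): sand=6
After 2 (gather 5 leather): leather=5 sand=6
After 3 (gather 6 sand): leather=5 sand=12
After 4 (gather 7 wool): leather=5 sand=12 wool=7
After 5 (craft ink): ink=2 leather=5 sand=12 wool=4
After 6 (craft ink): ink=4 leather=5 sand=12 wool=1
After 7 (craft barrel): barrel=1 ink=2 leather=1 sand=12 wool=1
After 8 (consume 1 ink): barrel=1 ink=1 leather=1 sand=12 wool=1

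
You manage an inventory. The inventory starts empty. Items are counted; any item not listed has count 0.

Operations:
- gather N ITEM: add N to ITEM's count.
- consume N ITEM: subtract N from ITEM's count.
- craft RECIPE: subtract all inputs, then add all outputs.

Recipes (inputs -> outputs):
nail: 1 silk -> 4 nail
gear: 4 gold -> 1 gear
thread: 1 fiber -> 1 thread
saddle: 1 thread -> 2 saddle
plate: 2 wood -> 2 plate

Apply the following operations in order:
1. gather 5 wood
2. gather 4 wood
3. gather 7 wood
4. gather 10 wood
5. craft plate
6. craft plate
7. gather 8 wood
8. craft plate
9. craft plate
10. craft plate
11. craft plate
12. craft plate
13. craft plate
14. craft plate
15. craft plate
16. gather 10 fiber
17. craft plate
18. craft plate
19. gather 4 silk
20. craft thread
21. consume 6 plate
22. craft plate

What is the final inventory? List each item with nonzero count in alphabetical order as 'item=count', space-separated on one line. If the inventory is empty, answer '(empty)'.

Answer: fiber=9 plate=20 silk=4 thread=1 wood=8

Derivation:
After 1 (gather 5 wood): wood=5
After 2 (gather 4 wood): wood=9
After 3 (gather 7 wood): wood=16
After 4 (gather 10 wood): wood=26
After 5 (craft plate): plate=2 wood=24
After 6 (craft plate): plate=4 wood=22
After 7 (gather 8 wood): plate=4 wood=30
After 8 (craft plate): plate=6 wood=28
After 9 (craft plate): plate=8 wood=26
After 10 (craft plate): plate=10 wood=24
After 11 (craft plate): plate=12 wood=22
After 12 (craft plate): plate=14 wood=20
After 13 (craft plate): plate=16 wood=18
After 14 (craft plate): plate=18 wood=16
After 15 (craft plate): plate=20 wood=14
After 16 (gather 10 fiber): fiber=10 plate=20 wood=14
After 17 (craft plate): fiber=10 plate=22 wood=12
After 18 (craft plate): fiber=10 plate=24 wood=10
After 19 (gather 4 silk): fiber=10 plate=24 silk=4 wood=10
After 20 (craft thread): fiber=9 plate=24 silk=4 thread=1 wood=10
After 21 (consume 6 plate): fiber=9 plate=18 silk=4 thread=1 wood=10
After 22 (craft plate): fiber=9 plate=20 silk=4 thread=1 wood=8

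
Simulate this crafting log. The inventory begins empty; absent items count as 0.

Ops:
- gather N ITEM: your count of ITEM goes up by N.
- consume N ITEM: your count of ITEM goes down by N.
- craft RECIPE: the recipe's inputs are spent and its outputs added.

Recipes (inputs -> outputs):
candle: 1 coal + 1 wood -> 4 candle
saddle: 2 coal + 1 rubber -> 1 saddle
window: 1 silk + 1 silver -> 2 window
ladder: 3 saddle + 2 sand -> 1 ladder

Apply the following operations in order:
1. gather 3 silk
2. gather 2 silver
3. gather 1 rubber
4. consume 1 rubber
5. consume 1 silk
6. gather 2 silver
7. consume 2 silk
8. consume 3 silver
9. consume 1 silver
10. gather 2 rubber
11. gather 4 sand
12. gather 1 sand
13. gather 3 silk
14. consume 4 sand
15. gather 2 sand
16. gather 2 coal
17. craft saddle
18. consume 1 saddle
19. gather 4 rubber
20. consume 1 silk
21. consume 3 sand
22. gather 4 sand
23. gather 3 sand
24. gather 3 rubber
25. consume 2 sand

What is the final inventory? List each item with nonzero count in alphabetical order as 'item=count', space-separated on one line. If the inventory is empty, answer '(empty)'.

After 1 (gather 3 silk): silk=3
After 2 (gather 2 silver): silk=3 silver=2
After 3 (gather 1 rubber): rubber=1 silk=3 silver=2
After 4 (consume 1 rubber): silk=3 silver=2
After 5 (consume 1 silk): silk=2 silver=2
After 6 (gather 2 silver): silk=2 silver=4
After 7 (consume 2 silk): silver=4
After 8 (consume 3 silver): silver=1
After 9 (consume 1 silver): (empty)
After 10 (gather 2 rubber): rubber=2
After 11 (gather 4 sand): rubber=2 sand=4
After 12 (gather 1 sand): rubber=2 sand=5
After 13 (gather 3 silk): rubber=2 sand=5 silk=3
After 14 (consume 4 sand): rubber=2 sand=1 silk=3
After 15 (gather 2 sand): rubber=2 sand=3 silk=3
After 16 (gather 2 coal): coal=2 rubber=2 sand=3 silk=3
After 17 (craft saddle): rubber=1 saddle=1 sand=3 silk=3
After 18 (consume 1 saddle): rubber=1 sand=3 silk=3
After 19 (gather 4 rubber): rubber=5 sand=3 silk=3
After 20 (consume 1 silk): rubber=5 sand=3 silk=2
After 21 (consume 3 sand): rubber=5 silk=2
After 22 (gather 4 sand): rubber=5 sand=4 silk=2
After 23 (gather 3 sand): rubber=5 sand=7 silk=2
After 24 (gather 3 rubber): rubber=8 sand=7 silk=2
After 25 (consume 2 sand): rubber=8 sand=5 silk=2

Answer: rubber=8 sand=5 silk=2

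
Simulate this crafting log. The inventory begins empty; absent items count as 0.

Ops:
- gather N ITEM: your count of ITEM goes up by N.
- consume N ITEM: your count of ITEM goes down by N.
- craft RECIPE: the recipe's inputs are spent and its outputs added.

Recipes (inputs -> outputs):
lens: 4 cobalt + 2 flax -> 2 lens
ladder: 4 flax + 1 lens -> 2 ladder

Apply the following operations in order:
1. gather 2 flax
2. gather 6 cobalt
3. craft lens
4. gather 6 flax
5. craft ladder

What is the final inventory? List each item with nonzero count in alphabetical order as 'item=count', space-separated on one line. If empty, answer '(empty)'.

Answer: cobalt=2 flax=2 ladder=2 lens=1

Derivation:
After 1 (gather 2 flax): flax=2
After 2 (gather 6 cobalt): cobalt=6 flax=2
After 3 (craft lens): cobalt=2 lens=2
After 4 (gather 6 flax): cobalt=2 flax=6 lens=2
After 5 (craft ladder): cobalt=2 flax=2 ladder=2 lens=1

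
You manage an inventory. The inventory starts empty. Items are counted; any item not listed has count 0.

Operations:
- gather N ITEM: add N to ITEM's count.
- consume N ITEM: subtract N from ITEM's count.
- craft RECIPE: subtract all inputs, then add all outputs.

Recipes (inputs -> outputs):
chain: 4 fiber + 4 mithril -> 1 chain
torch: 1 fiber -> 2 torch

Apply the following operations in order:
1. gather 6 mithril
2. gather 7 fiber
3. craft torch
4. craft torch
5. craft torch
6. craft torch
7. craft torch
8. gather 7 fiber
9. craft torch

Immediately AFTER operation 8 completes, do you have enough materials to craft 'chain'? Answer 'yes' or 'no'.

Answer: yes

Derivation:
After 1 (gather 6 mithril): mithril=6
After 2 (gather 7 fiber): fiber=7 mithril=6
After 3 (craft torch): fiber=6 mithril=6 torch=2
After 4 (craft torch): fiber=5 mithril=6 torch=4
After 5 (craft torch): fiber=4 mithril=6 torch=6
After 6 (craft torch): fiber=3 mithril=6 torch=8
After 7 (craft torch): fiber=2 mithril=6 torch=10
After 8 (gather 7 fiber): fiber=9 mithril=6 torch=10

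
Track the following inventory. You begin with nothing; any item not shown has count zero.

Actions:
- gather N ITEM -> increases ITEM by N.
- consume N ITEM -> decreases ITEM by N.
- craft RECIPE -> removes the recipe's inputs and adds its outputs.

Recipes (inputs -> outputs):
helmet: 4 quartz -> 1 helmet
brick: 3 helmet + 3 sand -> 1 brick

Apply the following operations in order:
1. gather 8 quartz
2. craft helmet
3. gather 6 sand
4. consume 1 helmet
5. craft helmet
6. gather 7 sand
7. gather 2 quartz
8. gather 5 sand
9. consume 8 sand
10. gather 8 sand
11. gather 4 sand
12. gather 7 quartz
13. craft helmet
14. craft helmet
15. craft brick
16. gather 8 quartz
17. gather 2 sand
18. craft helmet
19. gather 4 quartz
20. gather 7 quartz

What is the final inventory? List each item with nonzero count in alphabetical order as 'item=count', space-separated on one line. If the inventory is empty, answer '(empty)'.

After 1 (gather 8 quartz): quartz=8
After 2 (craft helmet): helmet=1 quartz=4
After 3 (gather 6 sand): helmet=1 quartz=4 sand=6
After 4 (consume 1 helmet): quartz=4 sand=6
After 5 (craft helmet): helmet=1 sand=6
After 6 (gather 7 sand): helmet=1 sand=13
After 7 (gather 2 quartz): helmet=1 quartz=2 sand=13
After 8 (gather 5 sand): helmet=1 quartz=2 sand=18
After 9 (consume 8 sand): helmet=1 quartz=2 sand=10
After 10 (gather 8 sand): helmet=1 quartz=2 sand=18
After 11 (gather 4 sand): helmet=1 quartz=2 sand=22
After 12 (gather 7 quartz): helmet=1 quartz=9 sand=22
After 13 (craft helmet): helmet=2 quartz=5 sand=22
After 14 (craft helmet): helmet=3 quartz=1 sand=22
After 15 (craft brick): brick=1 quartz=1 sand=19
After 16 (gather 8 quartz): brick=1 quartz=9 sand=19
After 17 (gather 2 sand): brick=1 quartz=9 sand=21
After 18 (craft helmet): brick=1 helmet=1 quartz=5 sand=21
After 19 (gather 4 quartz): brick=1 helmet=1 quartz=9 sand=21
After 20 (gather 7 quartz): brick=1 helmet=1 quartz=16 sand=21

Answer: brick=1 helmet=1 quartz=16 sand=21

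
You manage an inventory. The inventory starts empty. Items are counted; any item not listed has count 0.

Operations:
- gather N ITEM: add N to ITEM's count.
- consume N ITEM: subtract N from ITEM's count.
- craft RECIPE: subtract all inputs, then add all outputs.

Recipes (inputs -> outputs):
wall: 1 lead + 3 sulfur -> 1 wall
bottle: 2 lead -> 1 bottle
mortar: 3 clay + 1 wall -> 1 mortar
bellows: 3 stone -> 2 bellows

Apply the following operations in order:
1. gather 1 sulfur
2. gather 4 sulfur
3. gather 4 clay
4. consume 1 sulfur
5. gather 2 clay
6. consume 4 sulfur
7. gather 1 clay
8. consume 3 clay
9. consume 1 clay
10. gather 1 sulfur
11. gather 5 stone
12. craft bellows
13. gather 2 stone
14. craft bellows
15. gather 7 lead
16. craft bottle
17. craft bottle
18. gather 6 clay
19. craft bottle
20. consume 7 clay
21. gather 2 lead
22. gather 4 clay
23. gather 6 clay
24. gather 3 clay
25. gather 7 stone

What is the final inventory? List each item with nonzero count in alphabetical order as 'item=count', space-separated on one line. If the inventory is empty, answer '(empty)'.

After 1 (gather 1 sulfur): sulfur=1
After 2 (gather 4 sulfur): sulfur=5
After 3 (gather 4 clay): clay=4 sulfur=5
After 4 (consume 1 sulfur): clay=4 sulfur=4
After 5 (gather 2 clay): clay=6 sulfur=4
After 6 (consume 4 sulfur): clay=6
After 7 (gather 1 clay): clay=7
After 8 (consume 3 clay): clay=4
After 9 (consume 1 clay): clay=3
After 10 (gather 1 sulfur): clay=3 sulfur=1
After 11 (gather 5 stone): clay=3 stone=5 sulfur=1
After 12 (craft bellows): bellows=2 clay=3 stone=2 sulfur=1
After 13 (gather 2 stone): bellows=2 clay=3 stone=4 sulfur=1
After 14 (craft bellows): bellows=4 clay=3 stone=1 sulfur=1
After 15 (gather 7 lead): bellows=4 clay=3 lead=7 stone=1 sulfur=1
After 16 (craft bottle): bellows=4 bottle=1 clay=3 lead=5 stone=1 sulfur=1
After 17 (craft bottle): bellows=4 bottle=2 clay=3 lead=3 stone=1 sulfur=1
After 18 (gather 6 clay): bellows=4 bottle=2 clay=9 lead=3 stone=1 sulfur=1
After 19 (craft bottle): bellows=4 bottle=3 clay=9 lead=1 stone=1 sulfur=1
After 20 (consume 7 clay): bellows=4 bottle=3 clay=2 lead=1 stone=1 sulfur=1
After 21 (gather 2 lead): bellows=4 bottle=3 clay=2 lead=3 stone=1 sulfur=1
After 22 (gather 4 clay): bellows=4 bottle=3 clay=6 lead=3 stone=1 sulfur=1
After 23 (gather 6 clay): bellows=4 bottle=3 clay=12 lead=3 stone=1 sulfur=1
After 24 (gather 3 clay): bellows=4 bottle=3 clay=15 lead=3 stone=1 sulfur=1
After 25 (gather 7 stone): bellows=4 bottle=3 clay=15 lead=3 stone=8 sulfur=1

Answer: bellows=4 bottle=3 clay=15 lead=3 stone=8 sulfur=1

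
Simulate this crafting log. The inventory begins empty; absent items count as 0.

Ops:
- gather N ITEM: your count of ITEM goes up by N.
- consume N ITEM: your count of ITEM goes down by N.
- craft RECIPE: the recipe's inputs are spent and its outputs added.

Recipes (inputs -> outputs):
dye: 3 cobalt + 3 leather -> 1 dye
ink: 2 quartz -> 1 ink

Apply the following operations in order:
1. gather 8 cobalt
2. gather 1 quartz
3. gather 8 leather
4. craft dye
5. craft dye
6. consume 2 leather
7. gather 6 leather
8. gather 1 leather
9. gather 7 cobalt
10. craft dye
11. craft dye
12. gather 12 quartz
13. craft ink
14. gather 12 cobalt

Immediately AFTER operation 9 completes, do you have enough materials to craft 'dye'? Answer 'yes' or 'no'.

After 1 (gather 8 cobalt): cobalt=8
After 2 (gather 1 quartz): cobalt=8 quartz=1
After 3 (gather 8 leather): cobalt=8 leather=8 quartz=1
After 4 (craft dye): cobalt=5 dye=1 leather=5 quartz=1
After 5 (craft dye): cobalt=2 dye=2 leather=2 quartz=1
After 6 (consume 2 leather): cobalt=2 dye=2 quartz=1
After 7 (gather 6 leather): cobalt=2 dye=2 leather=6 quartz=1
After 8 (gather 1 leather): cobalt=2 dye=2 leather=7 quartz=1
After 9 (gather 7 cobalt): cobalt=9 dye=2 leather=7 quartz=1

Answer: yes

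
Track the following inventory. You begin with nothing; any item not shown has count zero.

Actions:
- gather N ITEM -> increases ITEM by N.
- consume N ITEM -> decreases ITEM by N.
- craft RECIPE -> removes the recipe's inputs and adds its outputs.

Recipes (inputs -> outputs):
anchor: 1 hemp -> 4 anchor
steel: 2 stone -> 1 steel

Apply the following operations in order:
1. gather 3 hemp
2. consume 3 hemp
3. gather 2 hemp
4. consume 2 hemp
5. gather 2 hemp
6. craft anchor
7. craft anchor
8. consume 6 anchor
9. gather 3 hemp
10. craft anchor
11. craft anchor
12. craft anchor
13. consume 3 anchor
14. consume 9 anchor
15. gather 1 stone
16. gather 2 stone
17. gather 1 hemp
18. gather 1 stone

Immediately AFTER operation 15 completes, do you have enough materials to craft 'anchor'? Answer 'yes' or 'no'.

After 1 (gather 3 hemp): hemp=3
After 2 (consume 3 hemp): (empty)
After 3 (gather 2 hemp): hemp=2
After 4 (consume 2 hemp): (empty)
After 5 (gather 2 hemp): hemp=2
After 6 (craft anchor): anchor=4 hemp=1
After 7 (craft anchor): anchor=8
After 8 (consume 6 anchor): anchor=2
After 9 (gather 3 hemp): anchor=2 hemp=3
After 10 (craft anchor): anchor=6 hemp=2
After 11 (craft anchor): anchor=10 hemp=1
After 12 (craft anchor): anchor=14
After 13 (consume 3 anchor): anchor=11
After 14 (consume 9 anchor): anchor=2
After 15 (gather 1 stone): anchor=2 stone=1

Answer: no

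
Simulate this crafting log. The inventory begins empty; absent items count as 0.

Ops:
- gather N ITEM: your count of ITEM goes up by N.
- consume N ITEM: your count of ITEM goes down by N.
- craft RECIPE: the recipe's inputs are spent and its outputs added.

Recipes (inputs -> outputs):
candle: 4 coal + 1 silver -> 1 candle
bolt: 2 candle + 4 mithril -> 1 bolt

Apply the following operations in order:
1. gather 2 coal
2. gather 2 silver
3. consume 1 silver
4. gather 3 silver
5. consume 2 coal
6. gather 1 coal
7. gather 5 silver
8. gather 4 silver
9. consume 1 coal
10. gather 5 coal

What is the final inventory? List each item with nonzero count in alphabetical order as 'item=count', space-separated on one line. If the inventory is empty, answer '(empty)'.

Answer: coal=5 silver=13

Derivation:
After 1 (gather 2 coal): coal=2
After 2 (gather 2 silver): coal=2 silver=2
After 3 (consume 1 silver): coal=2 silver=1
After 4 (gather 3 silver): coal=2 silver=4
After 5 (consume 2 coal): silver=4
After 6 (gather 1 coal): coal=1 silver=4
After 7 (gather 5 silver): coal=1 silver=9
After 8 (gather 4 silver): coal=1 silver=13
After 9 (consume 1 coal): silver=13
After 10 (gather 5 coal): coal=5 silver=13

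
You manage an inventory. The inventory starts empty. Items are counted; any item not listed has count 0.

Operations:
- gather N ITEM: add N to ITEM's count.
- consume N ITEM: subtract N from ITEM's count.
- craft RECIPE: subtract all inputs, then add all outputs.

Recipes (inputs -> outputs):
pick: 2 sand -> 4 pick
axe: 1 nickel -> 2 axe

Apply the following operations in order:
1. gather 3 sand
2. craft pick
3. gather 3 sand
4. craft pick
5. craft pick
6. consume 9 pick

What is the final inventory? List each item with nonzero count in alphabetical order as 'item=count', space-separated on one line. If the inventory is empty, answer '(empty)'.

After 1 (gather 3 sand): sand=3
After 2 (craft pick): pick=4 sand=1
After 3 (gather 3 sand): pick=4 sand=4
After 4 (craft pick): pick=8 sand=2
After 5 (craft pick): pick=12
After 6 (consume 9 pick): pick=3

Answer: pick=3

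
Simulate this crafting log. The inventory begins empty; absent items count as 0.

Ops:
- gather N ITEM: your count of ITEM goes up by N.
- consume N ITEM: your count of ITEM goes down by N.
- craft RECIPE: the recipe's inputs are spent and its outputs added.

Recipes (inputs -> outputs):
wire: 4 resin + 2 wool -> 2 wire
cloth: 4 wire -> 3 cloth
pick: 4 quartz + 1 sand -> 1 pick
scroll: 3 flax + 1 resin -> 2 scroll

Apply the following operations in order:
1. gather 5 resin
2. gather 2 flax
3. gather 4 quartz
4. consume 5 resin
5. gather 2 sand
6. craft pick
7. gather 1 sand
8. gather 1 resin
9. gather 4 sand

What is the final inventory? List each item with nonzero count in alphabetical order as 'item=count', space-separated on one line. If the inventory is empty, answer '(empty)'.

After 1 (gather 5 resin): resin=5
After 2 (gather 2 flax): flax=2 resin=5
After 3 (gather 4 quartz): flax=2 quartz=4 resin=5
After 4 (consume 5 resin): flax=2 quartz=4
After 5 (gather 2 sand): flax=2 quartz=4 sand=2
After 6 (craft pick): flax=2 pick=1 sand=1
After 7 (gather 1 sand): flax=2 pick=1 sand=2
After 8 (gather 1 resin): flax=2 pick=1 resin=1 sand=2
After 9 (gather 4 sand): flax=2 pick=1 resin=1 sand=6

Answer: flax=2 pick=1 resin=1 sand=6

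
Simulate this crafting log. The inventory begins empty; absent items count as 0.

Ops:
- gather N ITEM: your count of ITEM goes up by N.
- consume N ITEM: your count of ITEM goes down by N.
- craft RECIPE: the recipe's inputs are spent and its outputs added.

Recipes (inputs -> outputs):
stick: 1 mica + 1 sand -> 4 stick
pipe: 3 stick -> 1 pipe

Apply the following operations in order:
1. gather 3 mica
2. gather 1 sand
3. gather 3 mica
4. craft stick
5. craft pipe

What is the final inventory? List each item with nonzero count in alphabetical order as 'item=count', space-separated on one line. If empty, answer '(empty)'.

After 1 (gather 3 mica): mica=3
After 2 (gather 1 sand): mica=3 sand=1
After 3 (gather 3 mica): mica=6 sand=1
After 4 (craft stick): mica=5 stick=4
After 5 (craft pipe): mica=5 pipe=1 stick=1

Answer: mica=5 pipe=1 stick=1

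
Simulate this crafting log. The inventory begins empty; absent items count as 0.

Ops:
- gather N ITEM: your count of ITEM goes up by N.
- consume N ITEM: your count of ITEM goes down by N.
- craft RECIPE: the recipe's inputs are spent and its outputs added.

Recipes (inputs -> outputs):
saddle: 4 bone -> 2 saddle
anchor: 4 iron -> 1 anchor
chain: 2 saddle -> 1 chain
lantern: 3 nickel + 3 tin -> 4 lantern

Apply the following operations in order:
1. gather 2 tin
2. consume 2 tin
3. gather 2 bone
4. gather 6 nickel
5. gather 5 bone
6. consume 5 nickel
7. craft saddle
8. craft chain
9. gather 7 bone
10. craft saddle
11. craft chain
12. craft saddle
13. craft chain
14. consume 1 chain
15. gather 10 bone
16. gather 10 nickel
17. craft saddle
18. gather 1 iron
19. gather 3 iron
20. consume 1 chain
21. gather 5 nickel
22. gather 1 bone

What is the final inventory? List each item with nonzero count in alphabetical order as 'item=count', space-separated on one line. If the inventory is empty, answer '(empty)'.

Answer: bone=9 chain=1 iron=4 nickel=16 saddle=2

Derivation:
After 1 (gather 2 tin): tin=2
After 2 (consume 2 tin): (empty)
After 3 (gather 2 bone): bone=2
After 4 (gather 6 nickel): bone=2 nickel=6
After 5 (gather 5 bone): bone=7 nickel=6
After 6 (consume 5 nickel): bone=7 nickel=1
After 7 (craft saddle): bone=3 nickel=1 saddle=2
After 8 (craft chain): bone=3 chain=1 nickel=1
After 9 (gather 7 bone): bone=10 chain=1 nickel=1
After 10 (craft saddle): bone=6 chain=1 nickel=1 saddle=2
After 11 (craft chain): bone=6 chain=2 nickel=1
After 12 (craft saddle): bone=2 chain=2 nickel=1 saddle=2
After 13 (craft chain): bone=2 chain=3 nickel=1
After 14 (consume 1 chain): bone=2 chain=2 nickel=1
After 15 (gather 10 bone): bone=12 chain=2 nickel=1
After 16 (gather 10 nickel): bone=12 chain=2 nickel=11
After 17 (craft saddle): bone=8 chain=2 nickel=11 saddle=2
After 18 (gather 1 iron): bone=8 chain=2 iron=1 nickel=11 saddle=2
After 19 (gather 3 iron): bone=8 chain=2 iron=4 nickel=11 saddle=2
After 20 (consume 1 chain): bone=8 chain=1 iron=4 nickel=11 saddle=2
After 21 (gather 5 nickel): bone=8 chain=1 iron=4 nickel=16 saddle=2
After 22 (gather 1 bone): bone=9 chain=1 iron=4 nickel=16 saddle=2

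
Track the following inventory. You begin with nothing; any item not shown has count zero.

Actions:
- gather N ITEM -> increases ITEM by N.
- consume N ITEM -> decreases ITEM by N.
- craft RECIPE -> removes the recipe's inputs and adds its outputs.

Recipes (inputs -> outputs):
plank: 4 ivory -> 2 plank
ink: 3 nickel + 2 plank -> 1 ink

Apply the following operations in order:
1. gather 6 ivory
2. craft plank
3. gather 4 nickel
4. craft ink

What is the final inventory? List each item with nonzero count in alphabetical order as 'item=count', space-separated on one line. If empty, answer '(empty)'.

Answer: ink=1 ivory=2 nickel=1

Derivation:
After 1 (gather 6 ivory): ivory=6
After 2 (craft plank): ivory=2 plank=2
After 3 (gather 4 nickel): ivory=2 nickel=4 plank=2
After 4 (craft ink): ink=1 ivory=2 nickel=1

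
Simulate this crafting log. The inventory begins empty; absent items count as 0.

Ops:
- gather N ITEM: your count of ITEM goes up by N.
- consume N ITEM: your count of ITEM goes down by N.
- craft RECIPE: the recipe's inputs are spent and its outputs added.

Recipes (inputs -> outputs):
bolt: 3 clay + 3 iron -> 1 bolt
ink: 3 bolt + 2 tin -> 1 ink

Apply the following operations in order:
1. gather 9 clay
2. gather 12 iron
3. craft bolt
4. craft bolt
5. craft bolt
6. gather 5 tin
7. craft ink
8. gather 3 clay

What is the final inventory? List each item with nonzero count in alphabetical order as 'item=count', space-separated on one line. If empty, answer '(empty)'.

After 1 (gather 9 clay): clay=9
After 2 (gather 12 iron): clay=9 iron=12
After 3 (craft bolt): bolt=1 clay=6 iron=9
After 4 (craft bolt): bolt=2 clay=3 iron=6
After 5 (craft bolt): bolt=3 iron=3
After 6 (gather 5 tin): bolt=3 iron=3 tin=5
After 7 (craft ink): ink=1 iron=3 tin=3
After 8 (gather 3 clay): clay=3 ink=1 iron=3 tin=3

Answer: clay=3 ink=1 iron=3 tin=3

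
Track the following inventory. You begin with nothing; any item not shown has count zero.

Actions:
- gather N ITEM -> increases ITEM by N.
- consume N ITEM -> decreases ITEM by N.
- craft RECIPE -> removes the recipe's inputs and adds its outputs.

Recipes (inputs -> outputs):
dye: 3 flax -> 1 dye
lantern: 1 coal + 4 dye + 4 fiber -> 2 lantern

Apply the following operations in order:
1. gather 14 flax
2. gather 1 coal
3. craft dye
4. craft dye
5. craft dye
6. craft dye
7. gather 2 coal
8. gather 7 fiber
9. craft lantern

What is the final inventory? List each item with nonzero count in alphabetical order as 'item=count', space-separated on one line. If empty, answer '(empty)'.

After 1 (gather 14 flax): flax=14
After 2 (gather 1 coal): coal=1 flax=14
After 3 (craft dye): coal=1 dye=1 flax=11
After 4 (craft dye): coal=1 dye=2 flax=8
After 5 (craft dye): coal=1 dye=3 flax=5
After 6 (craft dye): coal=1 dye=4 flax=2
After 7 (gather 2 coal): coal=3 dye=4 flax=2
After 8 (gather 7 fiber): coal=3 dye=4 fiber=7 flax=2
After 9 (craft lantern): coal=2 fiber=3 flax=2 lantern=2

Answer: coal=2 fiber=3 flax=2 lantern=2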